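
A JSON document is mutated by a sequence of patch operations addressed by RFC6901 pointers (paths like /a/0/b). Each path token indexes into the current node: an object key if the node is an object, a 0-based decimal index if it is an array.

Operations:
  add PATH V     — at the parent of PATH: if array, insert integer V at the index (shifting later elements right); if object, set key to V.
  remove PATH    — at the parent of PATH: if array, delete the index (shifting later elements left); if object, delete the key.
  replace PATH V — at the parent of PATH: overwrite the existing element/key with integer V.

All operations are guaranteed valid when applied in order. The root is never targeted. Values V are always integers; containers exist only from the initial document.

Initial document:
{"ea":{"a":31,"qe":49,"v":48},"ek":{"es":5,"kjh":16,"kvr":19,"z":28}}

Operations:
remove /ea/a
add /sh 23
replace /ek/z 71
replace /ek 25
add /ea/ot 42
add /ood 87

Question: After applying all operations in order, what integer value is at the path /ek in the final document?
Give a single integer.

After op 1 (remove /ea/a): {"ea":{"qe":49,"v":48},"ek":{"es":5,"kjh":16,"kvr":19,"z":28}}
After op 2 (add /sh 23): {"ea":{"qe":49,"v":48},"ek":{"es":5,"kjh":16,"kvr":19,"z":28},"sh":23}
After op 3 (replace /ek/z 71): {"ea":{"qe":49,"v":48},"ek":{"es":5,"kjh":16,"kvr":19,"z":71},"sh":23}
After op 4 (replace /ek 25): {"ea":{"qe":49,"v":48},"ek":25,"sh":23}
After op 5 (add /ea/ot 42): {"ea":{"ot":42,"qe":49,"v":48},"ek":25,"sh":23}
After op 6 (add /ood 87): {"ea":{"ot":42,"qe":49,"v":48},"ek":25,"ood":87,"sh":23}
Value at /ek: 25

Answer: 25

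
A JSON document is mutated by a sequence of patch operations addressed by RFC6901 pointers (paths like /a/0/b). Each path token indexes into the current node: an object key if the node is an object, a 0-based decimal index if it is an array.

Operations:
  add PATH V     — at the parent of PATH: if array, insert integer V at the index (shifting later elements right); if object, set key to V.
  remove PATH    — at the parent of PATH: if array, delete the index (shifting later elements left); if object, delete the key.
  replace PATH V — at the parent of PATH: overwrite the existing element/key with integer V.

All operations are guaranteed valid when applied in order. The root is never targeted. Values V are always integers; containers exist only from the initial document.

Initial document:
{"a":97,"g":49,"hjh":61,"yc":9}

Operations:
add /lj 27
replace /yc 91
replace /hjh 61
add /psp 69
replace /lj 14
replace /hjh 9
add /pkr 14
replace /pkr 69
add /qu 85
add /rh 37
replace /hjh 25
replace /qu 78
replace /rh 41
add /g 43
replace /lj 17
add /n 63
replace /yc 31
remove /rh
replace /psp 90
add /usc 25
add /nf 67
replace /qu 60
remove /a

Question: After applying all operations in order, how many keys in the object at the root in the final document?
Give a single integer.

Answer: 10

Derivation:
After op 1 (add /lj 27): {"a":97,"g":49,"hjh":61,"lj":27,"yc":9}
After op 2 (replace /yc 91): {"a":97,"g":49,"hjh":61,"lj":27,"yc":91}
After op 3 (replace /hjh 61): {"a":97,"g":49,"hjh":61,"lj":27,"yc":91}
After op 4 (add /psp 69): {"a":97,"g":49,"hjh":61,"lj":27,"psp":69,"yc":91}
After op 5 (replace /lj 14): {"a":97,"g":49,"hjh":61,"lj":14,"psp":69,"yc":91}
After op 6 (replace /hjh 9): {"a":97,"g":49,"hjh":9,"lj":14,"psp":69,"yc":91}
After op 7 (add /pkr 14): {"a":97,"g":49,"hjh":9,"lj":14,"pkr":14,"psp":69,"yc":91}
After op 8 (replace /pkr 69): {"a":97,"g":49,"hjh":9,"lj":14,"pkr":69,"psp":69,"yc":91}
After op 9 (add /qu 85): {"a":97,"g":49,"hjh":9,"lj":14,"pkr":69,"psp":69,"qu":85,"yc":91}
After op 10 (add /rh 37): {"a":97,"g":49,"hjh":9,"lj":14,"pkr":69,"psp":69,"qu":85,"rh":37,"yc":91}
After op 11 (replace /hjh 25): {"a":97,"g":49,"hjh":25,"lj":14,"pkr":69,"psp":69,"qu":85,"rh":37,"yc":91}
After op 12 (replace /qu 78): {"a":97,"g":49,"hjh":25,"lj":14,"pkr":69,"psp":69,"qu":78,"rh":37,"yc":91}
After op 13 (replace /rh 41): {"a":97,"g":49,"hjh":25,"lj":14,"pkr":69,"psp":69,"qu":78,"rh":41,"yc":91}
After op 14 (add /g 43): {"a":97,"g":43,"hjh":25,"lj":14,"pkr":69,"psp":69,"qu":78,"rh":41,"yc":91}
After op 15 (replace /lj 17): {"a":97,"g":43,"hjh":25,"lj":17,"pkr":69,"psp":69,"qu":78,"rh":41,"yc":91}
After op 16 (add /n 63): {"a":97,"g":43,"hjh":25,"lj":17,"n":63,"pkr":69,"psp":69,"qu":78,"rh":41,"yc":91}
After op 17 (replace /yc 31): {"a":97,"g":43,"hjh":25,"lj":17,"n":63,"pkr":69,"psp":69,"qu":78,"rh":41,"yc":31}
After op 18 (remove /rh): {"a":97,"g":43,"hjh":25,"lj":17,"n":63,"pkr":69,"psp":69,"qu":78,"yc":31}
After op 19 (replace /psp 90): {"a":97,"g":43,"hjh":25,"lj":17,"n":63,"pkr":69,"psp":90,"qu":78,"yc":31}
After op 20 (add /usc 25): {"a":97,"g":43,"hjh":25,"lj":17,"n":63,"pkr":69,"psp":90,"qu":78,"usc":25,"yc":31}
After op 21 (add /nf 67): {"a":97,"g":43,"hjh":25,"lj":17,"n":63,"nf":67,"pkr":69,"psp":90,"qu":78,"usc":25,"yc":31}
After op 22 (replace /qu 60): {"a":97,"g":43,"hjh":25,"lj":17,"n":63,"nf":67,"pkr":69,"psp":90,"qu":60,"usc":25,"yc":31}
After op 23 (remove /a): {"g":43,"hjh":25,"lj":17,"n":63,"nf":67,"pkr":69,"psp":90,"qu":60,"usc":25,"yc":31}
Size at the root: 10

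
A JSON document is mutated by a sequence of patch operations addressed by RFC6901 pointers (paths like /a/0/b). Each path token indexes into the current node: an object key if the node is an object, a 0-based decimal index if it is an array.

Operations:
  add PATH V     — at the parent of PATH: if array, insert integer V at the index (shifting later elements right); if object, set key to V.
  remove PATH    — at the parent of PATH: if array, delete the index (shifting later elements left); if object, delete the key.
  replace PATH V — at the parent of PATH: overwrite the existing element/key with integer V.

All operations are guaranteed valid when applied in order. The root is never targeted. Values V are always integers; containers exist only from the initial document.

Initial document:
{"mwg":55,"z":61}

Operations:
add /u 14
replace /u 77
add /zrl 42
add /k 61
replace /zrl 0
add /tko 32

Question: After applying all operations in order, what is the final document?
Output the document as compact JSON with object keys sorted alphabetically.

After op 1 (add /u 14): {"mwg":55,"u":14,"z":61}
After op 2 (replace /u 77): {"mwg":55,"u":77,"z":61}
After op 3 (add /zrl 42): {"mwg":55,"u":77,"z":61,"zrl":42}
After op 4 (add /k 61): {"k":61,"mwg":55,"u":77,"z":61,"zrl":42}
After op 5 (replace /zrl 0): {"k":61,"mwg":55,"u":77,"z":61,"zrl":0}
After op 6 (add /tko 32): {"k":61,"mwg":55,"tko":32,"u":77,"z":61,"zrl":0}

Answer: {"k":61,"mwg":55,"tko":32,"u":77,"z":61,"zrl":0}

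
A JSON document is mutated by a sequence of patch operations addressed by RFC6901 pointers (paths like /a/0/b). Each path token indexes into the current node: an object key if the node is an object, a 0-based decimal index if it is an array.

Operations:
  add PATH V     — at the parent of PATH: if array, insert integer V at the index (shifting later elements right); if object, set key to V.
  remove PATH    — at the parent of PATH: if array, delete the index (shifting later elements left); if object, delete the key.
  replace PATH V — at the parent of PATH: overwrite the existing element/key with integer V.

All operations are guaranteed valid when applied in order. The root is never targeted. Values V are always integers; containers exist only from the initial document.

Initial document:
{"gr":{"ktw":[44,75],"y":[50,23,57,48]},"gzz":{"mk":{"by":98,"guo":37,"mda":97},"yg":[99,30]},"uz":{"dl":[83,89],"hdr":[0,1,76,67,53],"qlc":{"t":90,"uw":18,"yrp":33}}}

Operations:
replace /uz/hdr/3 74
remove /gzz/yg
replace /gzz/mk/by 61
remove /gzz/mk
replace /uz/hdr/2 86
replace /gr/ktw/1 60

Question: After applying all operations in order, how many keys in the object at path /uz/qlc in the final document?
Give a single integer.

Answer: 3

Derivation:
After op 1 (replace /uz/hdr/3 74): {"gr":{"ktw":[44,75],"y":[50,23,57,48]},"gzz":{"mk":{"by":98,"guo":37,"mda":97},"yg":[99,30]},"uz":{"dl":[83,89],"hdr":[0,1,76,74,53],"qlc":{"t":90,"uw":18,"yrp":33}}}
After op 2 (remove /gzz/yg): {"gr":{"ktw":[44,75],"y":[50,23,57,48]},"gzz":{"mk":{"by":98,"guo":37,"mda":97}},"uz":{"dl":[83,89],"hdr":[0,1,76,74,53],"qlc":{"t":90,"uw":18,"yrp":33}}}
After op 3 (replace /gzz/mk/by 61): {"gr":{"ktw":[44,75],"y":[50,23,57,48]},"gzz":{"mk":{"by":61,"guo":37,"mda":97}},"uz":{"dl":[83,89],"hdr":[0,1,76,74,53],"qlc":{"t":90,"uw":18,"yrp":33}}}
After op 4 (remove /gzz/mk): {"gr":{"ktw":[44,75],"y":[50,23,57,48]},"gzz":{},"uz":{"dl":[83,89],"hdr":[0,1,76,74,53],"qlc":{"t":90,"uw":18,"yrp":33}}}
After op 5 (replace /uz/hdr/2 86): {"gr":{"ktw":[44,75],"y":[50,23,57,48]},"gzz":{},"uz":{"dl":[83,89],"hdr":[0,1,86,74,53],"qlc":{"t":90,"uw":18,"yrp":33}}}
After op 6 (replace /gr/ktw/1 60): {"gr":{"ktw":[44,60],"y":[50,23,57,48]},"gzz":{},"uz":{"dl":[83,89],"hdr":[0,1,86,74,53],"qlc":{"t":90,"uw":18,"yrp":33}}}
Size at path /uz/qlc: 3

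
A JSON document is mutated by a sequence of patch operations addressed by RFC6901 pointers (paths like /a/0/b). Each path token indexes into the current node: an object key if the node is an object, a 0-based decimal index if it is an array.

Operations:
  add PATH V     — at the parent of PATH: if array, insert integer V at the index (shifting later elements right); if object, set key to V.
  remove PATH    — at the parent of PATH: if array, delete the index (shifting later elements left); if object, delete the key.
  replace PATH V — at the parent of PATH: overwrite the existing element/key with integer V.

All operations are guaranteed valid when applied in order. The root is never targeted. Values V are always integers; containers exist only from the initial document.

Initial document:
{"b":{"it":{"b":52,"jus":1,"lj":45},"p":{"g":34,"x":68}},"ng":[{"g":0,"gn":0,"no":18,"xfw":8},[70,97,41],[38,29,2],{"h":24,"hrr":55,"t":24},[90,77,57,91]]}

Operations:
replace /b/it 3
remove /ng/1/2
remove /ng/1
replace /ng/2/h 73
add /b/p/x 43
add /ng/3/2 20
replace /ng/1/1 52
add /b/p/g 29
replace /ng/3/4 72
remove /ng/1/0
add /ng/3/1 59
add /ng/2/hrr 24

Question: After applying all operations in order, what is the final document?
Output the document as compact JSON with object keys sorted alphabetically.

After op 1 (replace /b/it 3): {"b":{"it":3,"p":{"g":34,"x":68}},"ng":[{"g":0,"gn":0,"no":18,"xfw":8},[70,97,41],[38,29,2],{"h":24,"hrr":55,"t":24},[90,77,57,91]]}
After op 2 (remove /ng/1/2): {"b":{"it":3,"p":{"g":34,"x":68}},"ng":[{"g":0,"gn":0,"no":18,"xfw":8},[70,97],[38,29,2],{"h":24,"hrr":55,"t":24},[90,77,57,91]]}
After op 3 (remove /ng/1): {"b":{"it":3,"p":{"g":34,"x":68}},"ng":[{"g":0,"gn":0,"no":18,"xfw":8},[38,29,2],{"h":24,"hrr":55,"t":24},[90,77,57,91]]}
After op 4 (replace /ng/2/h 73): {"b":{"it":3,"p":{"g":34,"x":68}},"ng":[{"g":0,"gn":0,"no":18,"xfw":8},[38,29,2],{"h":73,"hrr":55,"t":24},[90,77,57,91]]}
After op 5 (add /b/p/x 43): {"b":{"it":3,"p":{"g":34,"x":43}},"ng":[{"g":0,"gn":0,"no":18,"xfw":8},[38,29,2],{"h":73,"hrr":55,"t":24},[90,77,57,91]]}
After op 6 (add /ng/3/2 20): {"b":{"it":3,"p":{"g":34,"x":43}},"ng":[{"g":0,"gn":0,"no":18,"xfw":8},[38,29,2],{"h":73,"hrr":55,"t":24},[90,77,20,57,91]]}
After op 7 (replace /ng/1/1 52): {"b":{"it":3,"p":{"g":34,"x":43}},"ng":[{"g":0,"gn":0,"no":18,"xfw":8},[38,52,2],{"h":73,"hrr":55,"t":24},[90,77,20,57,91]]}
After op 8 (add /b/p/g 29): {"b":{"it":3,"p":{"g":29,"x":43}},"ng":[{"g":0,"gn":0,"no":18,"xfw":8},[38,52,2],{"h":73,"hrr":55,"t":24},[90,77,20,57,91]]}
After op 9 (replace /ng/3/4 72): {"b":{"it":3,"p":{"g":29,"x":43}},"ng":[{"g":0,"gn":0,"no":18,"xfw":8},[38,52,2],{"h":73,"hrr":55,"t":24},[90,77,20,57,72]]}
After op 10 (remove /ng/1/0): {"b":{"it":3,"p":{"g":29,"x":43}},"ng":[{"g":0,"gn":0,"no":18,"xfw":8},[52,2],{"h":73,"hrr":55,"t":24},[90,77,20,57,72]]}
After op 11 (add /ng/3/1 59): {"b":{"it":3,"p":{"g":29,"x":43}},"ng":[{"g":0,"gn":0,"no":18,"xfw":8},[52,2],{"h":73,"hrr":55,"t":24},[90,59,77,20,57,72]]}
After op 12 (add /ng/2/hrr 24): {"b":{"it":3,"p":{"g":29,"x":43}},"ng":[{"g":0,"gn":0,"no":18,"xfw":8},[52,2],{"h":73,"hrr":24,"t":24},[90,59,77,20,57,72]]}

Answer: {"b":{"it":3,"p":{"g":29,"x":43}},"ng":[{"g":0,"gn":0,"no":18,"xfw":8},[52,2],{"h":73,"hrr":24,"t":24},[90,59,77,20,57,72]]}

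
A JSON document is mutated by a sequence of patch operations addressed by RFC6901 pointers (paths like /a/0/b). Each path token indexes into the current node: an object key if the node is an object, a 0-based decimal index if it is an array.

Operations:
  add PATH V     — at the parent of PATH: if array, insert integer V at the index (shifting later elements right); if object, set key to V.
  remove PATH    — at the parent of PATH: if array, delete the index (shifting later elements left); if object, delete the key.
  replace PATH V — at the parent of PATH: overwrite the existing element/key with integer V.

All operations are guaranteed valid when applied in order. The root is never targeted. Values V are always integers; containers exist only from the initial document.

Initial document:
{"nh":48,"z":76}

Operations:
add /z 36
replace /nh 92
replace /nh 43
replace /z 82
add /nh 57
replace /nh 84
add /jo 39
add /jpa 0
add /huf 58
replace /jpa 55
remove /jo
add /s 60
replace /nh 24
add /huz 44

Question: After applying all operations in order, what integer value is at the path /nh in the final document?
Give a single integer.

Answer: 24

Derivation:
After op 1 (add /z 36): {"nh":48,"z":36}
After op 2 (replace /nh 92): {"nh":92,"z":36}
After op 3 (replace /nh 43): {"nh":43,"z":36}
After op 4 (replace /z 82): {"nh":43,"z":82}
After op 5 (add /nh 57): {"nh":57,"z":82}
After op 6 (replace /nh 84): {"nh":84,"z":82}
After op 7 (add /jo 39): {"jo":39,"nh":84,"z":82}
After op 8 (add /jpa 0): {"jo":39,"jpa":0,"nh":84,"z":82}
After op 9 (add /huf 58): {"huf":58,"jo":39,"jpa":0,"nh":84,"z":82}
After op 10 (replace /jpa 55): {"huf":58,"jo":39,"jpa":55,"nh":84,"z":82}
After op 11 (remove /jo): {"huf":58,"jpa":55,"nh":84,"z":82}
After op 12 (add /s 60): {"huf":58,"jpa":55,"nh":84,"s":60,"z":82}
After op 13 (replace /nh 24): {"huf":58,"jpa":55,"nh":24,"s":60,"z":82}
After op 14 (add /huz 44): {"huf":58,"huz":44,"jpa":55,"nh":24,"s":60,"z":82}
Value at /nh: 24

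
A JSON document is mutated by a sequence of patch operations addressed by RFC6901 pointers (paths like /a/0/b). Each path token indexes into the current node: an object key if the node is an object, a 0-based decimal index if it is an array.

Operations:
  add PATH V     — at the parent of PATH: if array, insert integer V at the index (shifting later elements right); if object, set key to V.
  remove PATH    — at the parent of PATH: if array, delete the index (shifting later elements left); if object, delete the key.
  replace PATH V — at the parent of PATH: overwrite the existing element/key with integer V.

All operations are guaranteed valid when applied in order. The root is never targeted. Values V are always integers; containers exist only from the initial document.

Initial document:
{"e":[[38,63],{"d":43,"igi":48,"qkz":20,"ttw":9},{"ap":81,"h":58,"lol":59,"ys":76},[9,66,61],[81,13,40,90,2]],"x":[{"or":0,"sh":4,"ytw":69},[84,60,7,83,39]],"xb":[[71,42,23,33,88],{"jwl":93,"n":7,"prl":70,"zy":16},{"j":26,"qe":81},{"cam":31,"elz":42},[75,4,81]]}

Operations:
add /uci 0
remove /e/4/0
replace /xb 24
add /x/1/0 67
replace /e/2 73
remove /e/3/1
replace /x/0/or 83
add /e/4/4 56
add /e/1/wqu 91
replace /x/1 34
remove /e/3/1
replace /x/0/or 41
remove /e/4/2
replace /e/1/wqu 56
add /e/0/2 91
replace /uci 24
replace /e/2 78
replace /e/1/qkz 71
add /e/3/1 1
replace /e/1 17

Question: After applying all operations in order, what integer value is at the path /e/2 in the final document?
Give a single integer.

After op 1 (add /uci 0): {"e":[[38,63],{"d":43,"igi":48,"qkz":20,"ttw":9},{"ap":81,"h":58,"lol":59,"ys":76},[9,66,61],[81,13,40,90,2]],"uci":0,"x":[{"or":0,"sh":4,"ytw":69},[84,60,7,83,39]],"xb":[[71,42,23,33,88],{"jwl":93,"n":7,"prl":70,"zy":16},{"j":26,"qe":81},{"cam":31,"elz":42},[75,4,81]]}
After op 2 (remove /e/4/0): {"e":[[38,63],{"d":43,"igi":48,"qkz":20,"ttw":9},{"ap":81,"h":58,"lol":59,"ys":76},[9,66,61],[13,40,90,2]],"uci":0,"x":[{"or":0,"sh":4,"ytw":69},[84,60,7,83,39]],"xb":[[71,42,23,33,88],{"jwl":93,"n":7,"prl":70,"zy":16},{"j":26,"qe":81},{"cam":31,"elz":42},[75,4,81]]}
After op 3 (replace /xb 24): {"e":[[38,63],{"d":43,"igi":48,"qkz":20,"ttw":9},{"ap":81,"h":58,"lol":59,"ys":76},[9,66,61],[13,40,90,2]],"uci":0,"x":[{"or":0,"sh":4,"ytw":69},[84,60,7,83,39]],"xb":24}
After op 4 (add /x/1/0 67): {"e":[[38,63],{"d":43,"igi":48,"qkz":20,"ttw":9},{"ap":81,"h":58,"lol":59,"ys":76},[9,66,61],[13,40,90,2]],"uci":0,"x":[{"or":0,"sh":4,"ytw":69},[67,84,60,7,83,39]],"xb":24}
After op 5 (replace /e/2 73): {"e":[[38,63],{"d":43,"igi":48,"qkz":20,"ttw":9},73,[9,66,61],[13,40,90,2]],"uci":0,"x":[{"or":0,"sh":4,"ytw":69},[67,84,60,7,83,39]],"xb":24}
After op 6 (remove /e/3/1): {"e":[[38,63],{"d":43,"igi":48,"qkz":20,"ttw":9},73,[9,61],[13,40,90,2]],"uci":0,"x":[{"or":0,"sh":4,"ytw":69},[67,84,60,7,83,39]],"xb":24}
After op 7 (replace /x/0/or 83): {"e":[[38,63],{"d":43,"igi":48,"qkz":20,"ttw":9},73,[9,61],[13,40,90,2]],"uci":0,"x":[{"or":83,"sh":4,"ytw":69},[67,84,60,7,83,39]],"xb":24}
After op 8 (add /e/4/4 56): {"e":[[38,63],{"d":43,"igi":48,"qkz":20,"ttw":9},73,[9,61],[13,40,90,2,56]],"uci":0,"x":[{"or":83,"sh":4,"ytw":69},[67,84,60,7,83,39]],"xb":24}
After op 9 (add /e/1/wqu 91): {"e":[[38,63],{"d":43,"igi":48,"qkz":20,"ttw":9,"wqu":91},73,[9,61],[13,40,90,2,56]],"uci":0,"x":[{"or":83,"sh":4,"ytw":69},[67,84,60,7,83,39]],"xb":24}
After op 10 (replace /x/1 34): {"e":[[38,63],{"d":43,"igi":48,"qkz":20,"ttw":9,"wqu":91},73,[9,61],[13,40,90,2,56]],"uci":0,"x":[{"or":83,"sh":4,"ytw":69},34],"xb":24}
After op 11 (remove /e/3/1): {"e":[[38,63],{"d":43,"igi":48,"qkz":20,"ttw":9,"wqu":91},73,[9],[13,40,90,2,56]],"uci":0,"x":[{"or":83,"sh":4,"ytw":69},34],"xb":24}
After op 12 (replace /x/0/or 41): {"e":[[38,63],{"d":43,"igi":48,"qkz":20,"ttw":9,"wqu":91},73,[9],[13,40,90,2,56]],"uci":0,"x":[{"or":41,"sh":4,"ytw":69},34],"xb":24}
After op 13 (remove /e/4/2): {"e":[[38,63],{"d":43,"igi":48,"qkz":20,"ttw":9,"wqu":91},73,[9],[13,40,2,56]],"uci":0,"x":[{"or":41,"sh":4,"ytw":69},34],"xb":24}
After op 14 (replace /e/1/wqu 56): {"e":[[38,63],{"d":43,"igi":48,"qkz":20,"ttw":9,"wqu":56},73,[9],[13,40,2,56]],"uci":0,"x":[{"or":41,"sh":4,"ytw":69},34],"xb":24}
After op 15 (add /e/0/2 91): {"e":[[38,63,91],{"d":43,"igi":48,"qkz":20,"ttw":9,"wqu":56},73,[9],[13,40,2,56]],"uci":0,"x":[{"or":41,"sh":4,"ytw":69},34],"xb":24}
After op 16 (replace /uci 24): {"e":[[38,63,91],{"d":43,"igi":48,"qkz":20,"ttw":9,"wqu":56},73,[9],[13,40,2,56]],"uci":24,"x":[{"or":41,"sh":4,"ytw":69},34],"xb":24}
After op 17 (replace /e/2 78): {"e":[[38,63,91],{"d":43,"igi":48,"qkz":20,"ttw":9,"wqu":56},78,[9],[13,40,2,56]],"uci":24,"x":[{"or":41,"sh":4,"ytw":69},34],"xb":24}
After op 18 (replace /e/1/qkz 71): {"e":[[38,63,91],{"d":43,"igi":48,"qkz":71,"ttw":9,"wqu":56},78,[9],[13,40,2,56]],"uci":24,"x":[{"or":41,"sh":4,"ytw":69},34],"xb":24}
After op 19 (add /e/3/1 1): {"e":[[38,63,91],{"d":43,"igi":48,"qkz":71,"ttw":9,"wqu":56},78,[9,1],[13,40,2,56]],"uci":24,"x":[{"or":41,"sh":4,"ytw":69},34],"xb":24}
After op 20 (replace /e/1 17): {"e":[[38,63,91],17,78,[9,1],[13,40,2,56]],"uci":24,"x":[{"or":41,"sh":4,"ytw":69},34],"xb":24}
Value at /e/2: 78

Answer: 78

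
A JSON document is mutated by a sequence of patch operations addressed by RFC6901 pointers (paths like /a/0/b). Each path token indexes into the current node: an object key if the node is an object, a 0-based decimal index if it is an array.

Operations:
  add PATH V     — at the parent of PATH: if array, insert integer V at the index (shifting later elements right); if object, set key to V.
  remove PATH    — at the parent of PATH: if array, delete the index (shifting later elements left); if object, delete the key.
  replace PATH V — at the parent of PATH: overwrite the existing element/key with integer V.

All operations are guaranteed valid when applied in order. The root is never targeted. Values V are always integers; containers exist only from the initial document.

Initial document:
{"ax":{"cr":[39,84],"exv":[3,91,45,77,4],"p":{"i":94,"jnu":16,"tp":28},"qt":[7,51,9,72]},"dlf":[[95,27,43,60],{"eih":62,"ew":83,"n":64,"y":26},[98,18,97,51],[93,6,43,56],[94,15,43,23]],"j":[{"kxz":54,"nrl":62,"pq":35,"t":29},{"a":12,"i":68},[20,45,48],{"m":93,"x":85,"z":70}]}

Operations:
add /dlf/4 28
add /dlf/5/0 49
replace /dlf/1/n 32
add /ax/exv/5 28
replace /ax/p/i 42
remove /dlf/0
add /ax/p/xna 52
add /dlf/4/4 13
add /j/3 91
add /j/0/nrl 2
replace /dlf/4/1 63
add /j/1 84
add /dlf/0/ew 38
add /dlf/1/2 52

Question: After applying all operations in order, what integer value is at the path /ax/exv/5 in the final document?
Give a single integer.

After op 1 (add /dlf/4 28): {"ax":{"cr":[39,84],"exv":[3,91,45,77,4],"p":{"i":94,"jnu":16,"tp":28},"qt":[7,51,9,72]},"dlf":[[95,27,43,60],{"eih":62,"ew":83,"n":64,"y":26},[98,18,97,51],[93,6,43,56],28,[94,15,43,23]],"j":[{"kxz":54,"nrl":62,"pq":35,"t":29},{"a":12,"i":68},[20,45,48],{"m":93,"x":85,"z":70}]}
After op 2 (add /dlf/5/0 49): {"ax":{"cr":[39,84],"exv":[3,91,45,77,4],"p":{"i":94,"jnu":16,"tp":28},"qt":[7,51,9,72]},"dlf":[[95,27,43,60],{"eih":62,"ew":83,"n":64,"y":26},[98,18,97,51],[93,6,43,56],28,[49,94,15,43,23]],"j":[{"kxz":54,"nrl":62,"pq":35,"t":29},{"a":12,"i":68},[20,45,48],{"m":93,"x":85,"z":70}]}
After op 3 (replace /dlf/1/n 32): {"ax":{"cr":[39,84],"exv":[3,91,45,77,4],"p":{"i":94,"jnu":16,"tp":28},"qt":[7,51,9,72]},"dlf":[[95,27,43,60],{"eih":62,"ew":83,"n":32,"y":26},[98,18,97,51],[93,6,43,56],28,[49,94,15,43,23]],"j":[{"kxz":54,"nrl":62,"pq":35,"t":29},{"a":12,"i":68},[20,45,48],{"m":93,"x":85,"z":70}]}
After op 4 (add /ax/exv/5 28): {"ax":{"cr":[39,84],"exv":[3,91,45,77,4,28],"p":{"i":94,"jnu":16,"tp":28},"qt":[7,51,9,72]},"dlf":[[95,27,43,60],{"eih":62,"ew":83,"n":32,"y":26},[98,18,97,51],[93,6,43,56],28,[49,94,15,43,23]],"j":[{"kxz":54,"nrl":62,"pq":35,"t":29},{"a":12,"i":68},[20,45,48],{"m":93,"x":85,"z":70}]}
After op 5 (replace /ax/p/i 42): {"ax":{"cr":[39,84],"exv":[3,91,45,77,4,28],"p":{"i":42,"jnu":16,"tp":28},"qt":[7,51,9,72]},"dlf":[[95,27,43,60],{"eih":62,"ew":83,"n":32,"y":26},[98,18,97,51],[93,6,43,56],28,[49,94,15,43,23]],"j":[{"kxz":54,"nrl":62,"pq":35,"t":29},{"a":12,"i":68},[20,45,48],{"m":93,"x":85,"z":70}]}
After op 6 (remove /dlf/0): {"ax":{"cr":[39,84],"exv":[3,91,45,77,4,28],"p":{"i":42,"jnu":16,"tp":28},"qt":[7,51,9,72]},"dlf":[{"eih":62,"ew":83,"n":32,"y":26},[98,18,97,51],[93,6,43,56],28,[49,94,15,43,23]],"j":[{"kxz":54,"nrl":62,"pq":35,"t":29},{"a":12,"i":68},[20,45,48],{"m":93,"x":85,"z":70}]}
After op 7 (add /ax/p/xna 52): {"ax":{"cr":[39,84],"exv":[3,91,45,77,4,28],"p":{"i":42,"jnu":16,"tp":28,"xna":52},"qt":[7,51,9,72]},"dlf":[{"eih":62,"ew":83,"n":32,"y":26},[98,18,97,51],[93,6,43,56],28,[49,94,15,43,23]],"j":[{"kxz":54,"nrl":62,"pq":35,"t":29},{"a":12,"i":68},[20,45,48],{"m":93,"x":85,"z":70}]}
After op 8 (add /dlf/4/4 13): {"ax":{"cr":[39,84],"exv":[3,91,45,77,4,28],"p":{"i":42,"jnu":16,"tp":28,"xna":52},"qt":[7,51,9,72]},"dlf":[{"eih":62,"ew":83,"n":32,"y":26},[98,18,97,51],[93,6,43,56],28,[49,94,15,43,13,23]],"j":[{"kxz":54,"nrl":62,"pq":35,"t":29},{"a":12,"i":68},[20,45,48],{"m":93,"x":85,"z":70}]}
After op 9 (add /j/3 91): {"ax":{"cr":[39,84],"exv":[3,91,45,77,4,28],"p":{"i":42,"jnu":16,"tp":28,"xna":52},"qt":[7,51,9,72]},"dlf":[{"eih":62,"ew":83,"n":32,"y":26},[98,18,97,51],[93,6,43,56],28,[49,94,15,43,13,23]],"j":[{"kxz":54,"nrl":62,"pq":35,"t":29},{"a":12,"i":68},[20,45,48],91,{"m":93,"x":85,"z":70}]}
After op 10 (add /j/0/nrl 2): {"ax":{"cr":[39,84],"exv":[3,91,45,77,4,28],"p":{"i":42,"jnu":16,"tp":28,"xna":52},"qt":[7,51,9,72]},"dlf":[{"eih":62,"ew":83,"n":32,"y":26},[98,18,97,51],[93,6,43,56],28,[49,94,15,43,13,23]],"j":[{"kxz":54,"nrl":2,"pq":35,"t":29},{"a":12,"i":68},[20,45,48],91,{"m":93,"x":85,"z":70}]}
After op 11 (replace /dlf/4/1 63): {"ax":{"cr":[39,84],"exv":[3,91,45,77,4,28],"p":{"i":42,"jnu":16,"tp":28,"xna":52},"qt":[7,51,9,72]},"dlf":[{"eih":62,"ew":83,"n":32,"y":26},[98,18,97,51],[93,6,43,56],28,[49,63,15,43,13,23]],"j":[{"kxz":54,"nrl":2,"pq":35,"t":29},{"a":12,"i":68},[20,45,48],91,{"m":93,"x":85,"z":70}]}
After op 12 (add /j/1 84): {"ax":{"cr":[39,84],"exv":[3,91,45,77,4,28],"p":{"i":42,"jnu":16,"tp":28,"xna":52},"qt":[7,51,9,72]},"dlf":[{"eih":62,"ew":83,"n":32,"y":26},[98,18,97,51],[93,6,43,56],28,[49,63,15,43,13,23]],"j":[{"kxz":54,"nrl":2,"pq":35,"t":29},84,{"a":12,"i":68},[20,45,48],91,{"m":93,"x":85,"z":70}]}
After op 13 (add /dlf/0/ew 38): {"ax":{"cr":[39,84],"exv":[3,91,45,77,4,28],"p":{"i":42,"jnu":16,"tp":28,"xna":52},"qt":[7,51,9,72]},"dlf":[{"eih":62,"ew":38,"n":32,"y":26},[98,18,97,51],[93,6,43,56],28,[49,63,15,43,13,23]],"j":[{"kxz":54,"nrl":2,"pq":35,"t":29},84,{"a":12,"i":68},[20,45,48],91,{"m":93,"x":85,"z":70}]}
After op 14 (add /dlf/1/2 52): {"ax":{"cr":[39,84],"exv":[3,91,45,77,4,28],"p":{"i":42,"jnu":16,"tp":28,"xna":52},"qt":[7,51,9,72]},"dlf":[{"eih":62,"ew":38,"n":32,"y":26},[98,18,52,97,51],[93,6,43,56],28,[49,63,15,43,13,23]],"j":[{"kxz":54,"nrl":2,"pq":35,"t":29},84,{"a":12,"i":68},[20,45,48],91,{"m":93,"x":85,"z":70}]}
Value at /ax/exv/5: 28

Answer: 28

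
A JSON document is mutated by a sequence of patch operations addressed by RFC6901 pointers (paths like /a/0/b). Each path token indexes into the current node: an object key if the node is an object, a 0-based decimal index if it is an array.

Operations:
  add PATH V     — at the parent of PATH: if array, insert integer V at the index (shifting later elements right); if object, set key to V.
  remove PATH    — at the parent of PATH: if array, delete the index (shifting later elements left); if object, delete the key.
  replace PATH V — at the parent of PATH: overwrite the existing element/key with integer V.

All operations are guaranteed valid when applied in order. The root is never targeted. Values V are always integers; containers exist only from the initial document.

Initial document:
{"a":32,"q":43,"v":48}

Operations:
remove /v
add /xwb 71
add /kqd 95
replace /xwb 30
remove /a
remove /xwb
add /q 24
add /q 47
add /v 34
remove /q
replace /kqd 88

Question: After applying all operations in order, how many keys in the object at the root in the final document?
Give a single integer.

After op 1 (remove /v): {"a":32,"q":43}
After op 2 (add /xwb 71): {"a":32,"q":43,"xwb":71}
After op 3 (add /kqd 95): {"a":32,"kqd":95,"q":43,"xwb":71}
After op 4 (replace /xwb 30): {"a":32,"kqd":95,"q":43,"xwb":30}
After op 5 (remove /a): {"kqd":95,"q":43,"xwb":30}
After op 6 (remove /xwb): {"kqd":95,"q":43}
After op 7 (add /q 24): {"kqd":95,"q":24}
After op 8 (add /q 47): {"kqd":95,"q":47}
After op 9 (add /v 34): {"kqd":95,"q":47,"v":34}
After op 10 (remove /q): {"kqd":95,"v":34}
After op 11 (replace /kqd 88): {"kqd":88,"v":34}
Size at the root: 2

Answer: 2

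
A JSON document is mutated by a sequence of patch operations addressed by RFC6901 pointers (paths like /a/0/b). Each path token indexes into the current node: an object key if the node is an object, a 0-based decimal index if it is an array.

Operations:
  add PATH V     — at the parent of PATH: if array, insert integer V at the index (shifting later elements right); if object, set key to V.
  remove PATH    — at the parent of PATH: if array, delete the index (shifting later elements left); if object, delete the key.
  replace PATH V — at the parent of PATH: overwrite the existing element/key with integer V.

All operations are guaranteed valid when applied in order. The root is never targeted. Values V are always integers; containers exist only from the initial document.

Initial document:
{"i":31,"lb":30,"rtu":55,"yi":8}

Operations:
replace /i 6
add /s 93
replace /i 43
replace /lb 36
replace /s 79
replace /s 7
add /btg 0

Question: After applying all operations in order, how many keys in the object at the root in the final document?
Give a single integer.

Answer: 6

Derivation:
After op 1 (replace /i 6): {"i":6,"lb":30,"rtu":55,"yi":8}
After op 2 (add /s 93): {"i":6,"lb":30,"rtu":55,"s":93,"yi":8}
After op 3 (replace /i 43): {"i":43,"lb":30,"rtu":55,"s":93,"yi":8}
After op 4 (replace /lb 36): {"i":43,"lb":36,"rtu":55,"s":93,"yi":8}
After op 5 (replace /s 79): {"i":43,"lb":36,"rtu":55,"s":79,"yi":8}
After op 6 (replace /s 7): {"i":43,"lb":36,"rtu":55,"s":7,"yi":8}
After op 7 (add /btg 0): {"btg":0,"i":43,"lb":36,"rtu":55,"s":7,"yi":8}
Size at the root: 6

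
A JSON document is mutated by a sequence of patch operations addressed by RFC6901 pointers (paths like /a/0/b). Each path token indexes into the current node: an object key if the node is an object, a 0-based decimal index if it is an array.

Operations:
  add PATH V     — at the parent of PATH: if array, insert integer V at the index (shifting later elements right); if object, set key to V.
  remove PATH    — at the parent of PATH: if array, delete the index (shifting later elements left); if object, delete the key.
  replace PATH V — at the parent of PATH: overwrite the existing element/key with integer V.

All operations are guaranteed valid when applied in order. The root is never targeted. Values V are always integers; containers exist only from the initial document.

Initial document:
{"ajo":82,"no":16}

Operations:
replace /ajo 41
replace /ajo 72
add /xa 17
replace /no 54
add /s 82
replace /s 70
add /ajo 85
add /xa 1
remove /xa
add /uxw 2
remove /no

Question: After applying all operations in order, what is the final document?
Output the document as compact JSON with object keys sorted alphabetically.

After op 1 (replace /ajo 41): {"ajo":41,"no":16}
After op 2 (replace /ajo 72): {"ajo":72,"no":16}
After op 3 (add /xa 17): {"ajo":72,"no":16,"xa":17}
After op 4 (replace /no 54): {"ajo":72,"no":54,"xa":17}
After op 5 (add /s 82): {"ajo":72,"no":54,"s":82,"xa":17}
After op 6 (replace /s 70): {"ajo":72,"no":54,"s":70,"xa":17}
After op 7 (add /ajo 85): {"ajo":85,"no":54,"s":70,"xa":17}
After op 8 (add /xa 1): {"ajo":85,"no":54,"s":70,"xa":1}
After op 9 (remove /xa): {"ajo":85,"no":54,"s":70}
After op 10 (add /uxw 2): {"ajo":85,"no":54,"s":70,"uxw":2}
After op 11 (remove /no): {"ajo":85,"s":70,"uxw":2}

Answer: {"ajo":85,"s":70,"uxw":2}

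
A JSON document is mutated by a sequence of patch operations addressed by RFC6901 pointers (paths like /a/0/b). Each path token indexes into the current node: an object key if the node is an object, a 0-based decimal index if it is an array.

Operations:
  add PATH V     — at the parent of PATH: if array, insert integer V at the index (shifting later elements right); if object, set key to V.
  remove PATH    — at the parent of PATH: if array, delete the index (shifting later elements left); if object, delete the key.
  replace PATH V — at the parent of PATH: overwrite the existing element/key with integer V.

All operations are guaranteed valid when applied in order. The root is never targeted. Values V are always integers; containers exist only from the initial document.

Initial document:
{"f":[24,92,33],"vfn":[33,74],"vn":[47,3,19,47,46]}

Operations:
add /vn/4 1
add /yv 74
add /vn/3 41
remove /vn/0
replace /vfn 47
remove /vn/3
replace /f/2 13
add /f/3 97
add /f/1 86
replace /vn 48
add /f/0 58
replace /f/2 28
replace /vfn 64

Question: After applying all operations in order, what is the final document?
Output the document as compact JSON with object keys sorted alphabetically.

Answer: {"f":[58,24,28,92,13,97],"vfn":64,"vn":48,"yv":74}

Derivation:
After op 1 (add /vn/4 1): {"f":[24,92,33],"vfn":[33,74],"vn":[47,3,19,47,1,46]}
After op 2 (add /yv 74): {"f":[24,92,33],"vfn":[33,74],"vn":[47,3,19,47,1,46],"yv":74}
After op 3 (add /vn/3 41): {"f":[24,92,33],"vfn":[33,74],"vn":[47,3,19,41,47,1,46],"yv":74}
After op 4 (remove /vn/0): {"f":[24,92,33],"vfn":[33,74],"vn":[3,19,41,47,1,46],"yv":74}
After op 5 (replace /vfn 47): {"f":[24,92,33],"vfn":47,"vn":[3,19,41,47,1,46],"yv":74}
After op 6 (remove /vn/3): {"f":[24,92,33],"vfn":47,"vn":[3,19,41,1,46],"yv":74}
After op 7 (replace /f/2 13): {"f":[24,92,13],"vfn":47,"vn":[3,19,41,1,46],"yv":74}
After op 8 (add /f/3 97): {"f":[24,92,13,97],"vfn":47,"vn":[3,19,41,1,46],"yv":74}
After op 9 (add /f/1 86): {"f":[24,86,92,13,97],"vfn":47,"vn":[3,19,41,1,46],"yv":74}
After op 10 (replace /vn 48): {"f":[24,86,92,13,97],"vfn":47,"vn":48,"yv":74}
After op 11 (add /f/0 58): {"f":[58,24,86,92,13,97],"vfn":47,"vn":48,"yv":74}
After op 12 (replace /f/2 28): {"f":[58,24,28,92,13,97],"vfn":47,"vn":48,"yv":74}
After op 13 (replace /vfn 64): {"f":[58,24,28,92,13,97],"vfn":64,"vn":48,"yv":74}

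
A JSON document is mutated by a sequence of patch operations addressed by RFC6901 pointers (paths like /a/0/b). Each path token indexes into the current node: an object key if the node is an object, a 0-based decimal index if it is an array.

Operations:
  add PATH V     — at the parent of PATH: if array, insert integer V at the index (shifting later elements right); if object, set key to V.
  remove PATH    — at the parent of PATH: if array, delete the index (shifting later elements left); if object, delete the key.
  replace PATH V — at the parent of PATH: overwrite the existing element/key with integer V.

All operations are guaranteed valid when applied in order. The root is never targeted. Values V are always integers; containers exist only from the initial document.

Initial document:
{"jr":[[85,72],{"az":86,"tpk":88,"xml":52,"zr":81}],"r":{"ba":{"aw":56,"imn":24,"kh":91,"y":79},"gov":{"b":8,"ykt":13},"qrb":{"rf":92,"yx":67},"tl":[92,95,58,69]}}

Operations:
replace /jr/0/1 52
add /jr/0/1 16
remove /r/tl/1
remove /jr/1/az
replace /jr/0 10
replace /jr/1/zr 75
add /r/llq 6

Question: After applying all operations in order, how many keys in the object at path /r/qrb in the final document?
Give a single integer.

Answer: 2

Derivation:
After op 1 (replace /jr/0/1 52): {"jr":[[85,52],{"az":86,"tpk":88,"xml":52,"zr":81}],"r":{"ba":{"aw":56,"imn":24,"kh":91,"y":79},"gov":{"b":8,"ykt":13},"qrb":{"rf":92,"yx":67},"tl":[92,95,58,69]}}
After op 2 (add /jr/0/1 16): {"jr":[[85,16,52],{"az":86,"tpk":88,"xml":52,"zr":81}],"r":{"ba":{"aw":56,"imn":24,"kh":91,"y":79},"gov":{"b":8,"ykt":13},"qrb":{"rf":92,"yx":67},"tl":[92,95,58,69]}}
After op 3 (remove /r/tl/1): {"jr":[[85,16,52],{"az":86,"tpk":88,"xml":52,"zr":81}],"r":{"ba":{"aw":56,"imn":24,"kh":91,"y":79},"gov":{"b":8,"ykt":13},"qrb":{"rf":92,"yx":67},"tl":[92,58,69]}}
After op 4 (remove /jr/1/az): {"jr":[[85,16,52],{"tpk":88,"xml":52,"zr":81}],"r":{"ba":{"aw":56,"imn":24,"kh":91,"y":79},"gov":{"b":8,"ykt":13},"qrb":{"rf":92,"yx":67},"tl":[92,58,69]}}
After op 5 (replace /jr/0 10): {"jr":[10,{"tpk":88,"xml":52,"zr":81}],"r":{"ba":{"aw":56,"imn":24,"kh":91,"y":79},"gov":{"b":8,"ykt":13},"qrb":{"rf":92,"yx":67},"tl":[92,58,69]}}
After op 6 (replace /jr/1/zr 75): {"jr":[10,{"tpk":88,"xml":52,"zr":75}],"r":{"ba":{"aw":56,"imn":24,"kh":91,"y":79},"gov":{"b":8,"ykt":13},"qrb":{"rf":92,"yx":67},"tl":[92,58,69]}}
After op 7 (add /r/llq 6): {"jr":[10,{"tpk":88,"xml":52,"zr":75}],"r":{"ba":{"aw":56,"imn":24,"kh":91,"y":79},"gov":{"b":8,"ykt":13},"llq":6,"qrb":{"rf":92,"yx":67},"tl":[92,58,69]}}
Size at path /r/qrb: 2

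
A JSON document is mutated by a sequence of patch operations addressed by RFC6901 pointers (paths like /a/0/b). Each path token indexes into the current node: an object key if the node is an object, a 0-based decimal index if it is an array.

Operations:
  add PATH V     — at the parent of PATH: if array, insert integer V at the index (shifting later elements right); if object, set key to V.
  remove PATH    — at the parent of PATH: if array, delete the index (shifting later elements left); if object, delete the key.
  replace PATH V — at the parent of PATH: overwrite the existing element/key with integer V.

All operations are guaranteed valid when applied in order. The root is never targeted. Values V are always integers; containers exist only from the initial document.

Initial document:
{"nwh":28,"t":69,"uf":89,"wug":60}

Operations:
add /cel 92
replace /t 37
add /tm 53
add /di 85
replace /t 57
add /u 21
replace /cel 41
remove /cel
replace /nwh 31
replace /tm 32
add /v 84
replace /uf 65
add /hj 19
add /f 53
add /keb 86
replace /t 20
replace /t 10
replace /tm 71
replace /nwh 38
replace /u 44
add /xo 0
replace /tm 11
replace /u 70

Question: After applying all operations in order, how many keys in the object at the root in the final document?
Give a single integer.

After op 1 (add /cel 92): {"cel":92,"nwh":28,"t":69,"uf":89,"wug":60}
After op 2 (replace /t 37): {"cel":92,"nwh":28,"t":37,"uf":89,"wug":60}
After op 3 (add /tm 53): {"cel":92,"nwh":28,"t":37,"tm":53,"uf":89,"wug":60}
After op 4 (add /di 85): {"cel":92,"di":85,"nwh":28,"t":37,"tm":53,"uf":89,"wug":60}
After op 5 (replace /t 57): {"cel":92,"di":85,"nwh":28,"t":57,"tm":53,"uf":89,"wug":60}
After op 6 (add /u 21): {"cel":92,"di":85,"nwh":28,"t":57,"tm":53,"u":21,"uf":89,"wug":60}
After op 7 (replace /cel 41): {"cel":41,"di":85,"nwh":28,"t":57,"tm":53,"u":21,"uf":89,"wug":60}
After op 8 (remove /cel): {"di":85,"nwh":28,"t":57,"tm":53,"u":21,"uf":89,"wug":60}
After op 9 (replace /nwh 31): {"di":85,"nwh":31,"t":57,"tm":53,"u":21,"uf":89,"wug":60}
After op 10 (replace /tm 32): {"di":85,"nwh":31,"t":57,"tm":32,"u":21,"uf":89,"wug":60}
After op 11 (add /v 84): {"di":85,"nwh":31,"t":57,"tm":32,"u":21,"uf":89,"v":84,"wug":60}
After op 12 (replace /uf 65): {"di":85,"nwh":31,"t":57,"tm":32,"u":21,"uf":65,"v":84,"wug":60}
After op 13 (add /hj 19): {"di":85,"hj":19,"nwh":31,"t":57,"tm":32,"u":21,"uf":65,"v":84,"wug":60}
After op 14 (add /f 53): {"di":85,"f":53,"hj":19,"nwh":31,"t":57,"tm":32,"u":21,"uf":65,"v":84,"wug":60}
After op 15 (add /keb 86): {"di":85,"f":53,"hj":19,"keb":86,"nwh":31,"t":57,"tm":32,"u":21,"uf":65,"v":84,"wug":60}
After op 16 (replace /t 20): {"di":85,"f":53,"hj":19,"keb":86,"nwh":31,"t":20,"tm":32,"u":21,"uf":65,"v":84,"wug":60}
After op 17 (replace /t 10): {"di":85,"f":53,"hj":19,"keb":86,"nwh":31,"t":10,"tm":32,"u":21,"uf":65,"v":84,"wug":60}
After op 18 (replace /tm 71): {"di":85,"f":53,"hj":19,"keb":86,"nwh":31,"t":10,"tm":71,"u":21,"uf":65,"v":84,"wug":60}
After op 19 (replace /nwh 38): {"di":85,"f":53,"hj":19,"keb":86,"nwh":38,"t":10,"tm":71,"u":21,"uf":65,"v":84,"wug":60}
After op 20 (replace /u 44): {"di":85,"f":53,"hj":19,"keb":86,"nwh":38,"t":10,"tm":71,"u":44,"uf":65,"v":84,"wug":60}
After op 21 (add /xo 0): {"di":85,"f":53,"hj":19,"keb":86,"nwh":38,"t":10,"tm":71,"u":44,"uf":65,"v":84,"wug":60,"xo":0}
After op 22 (replace /tm 11): {"di":85,"f":53,"hj":19,"keb":86,"nwh":38,"t":10,"tm":11,"u":44,"uf":65,"v":84,"wug":60,"xo":0}
After op 23 (replace /u 70): {"di":85,"f":53,"hj":19,"keb":86,"nwh":38,"t":10,"tm":11,"u":70,"uf":65,"v":84,"wug":60,"xo":0}
Size at the root: 12

Answer: 12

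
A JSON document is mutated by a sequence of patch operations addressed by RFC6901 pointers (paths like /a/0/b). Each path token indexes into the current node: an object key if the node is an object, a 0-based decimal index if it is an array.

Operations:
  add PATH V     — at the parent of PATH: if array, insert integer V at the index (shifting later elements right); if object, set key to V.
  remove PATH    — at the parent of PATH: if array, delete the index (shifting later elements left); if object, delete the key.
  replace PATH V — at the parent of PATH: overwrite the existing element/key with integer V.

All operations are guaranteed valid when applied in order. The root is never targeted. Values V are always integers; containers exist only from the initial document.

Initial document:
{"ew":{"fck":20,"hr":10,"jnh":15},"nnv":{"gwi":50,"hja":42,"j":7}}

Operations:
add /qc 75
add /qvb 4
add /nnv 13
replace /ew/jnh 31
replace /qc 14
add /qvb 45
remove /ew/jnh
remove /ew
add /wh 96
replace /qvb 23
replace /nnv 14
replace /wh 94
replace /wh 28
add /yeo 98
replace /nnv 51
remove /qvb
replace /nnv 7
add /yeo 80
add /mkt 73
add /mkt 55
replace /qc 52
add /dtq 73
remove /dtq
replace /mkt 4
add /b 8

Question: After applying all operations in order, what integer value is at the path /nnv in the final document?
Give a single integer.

After op 1 (add /qc 75): {"ew":{"fck":20,"hr":10,"jnh":15},"nnv":{"gwi":50,"hja":42,"j":7},"qc":75}
After op 2 (add /qvb 4): {"ew":{"fck":20,"hr":10,"jnh":15},"nnv":{"gwi":50,"hja":42,"j":7},"qc":75,"qvb":4}
After op 3 (add /nnv 13): {"ew":{"fck":20,"hr":10,"jnh":15},"nnv":13,"qc":75,"qvb":4}
After op 4 (replace /ew/jnh 31): {"ew":{"fck":20,"hr":10,"jnh":31},"nnv":13,"qc":75,"qvb":4}
After op 5 (replace /qc 14): {"ew":{"fck":20,"hr":10,"jnh":31},"nnv":13,"qc":14,"qvb":4}
After op 6 (add /qvb 45): {"ew":{"fck":20,"hr":10,"jnh":31},"nnv":13,"qc":14,"qvb":45}
After op 7 (remove /ew/jnh): {"ew":{"fck":20,"hr":10},"nnv":13,"qc":14,"qvb":45}
After op 8 (remove /ew): {"nnv":13,"qc":14,"qvb":45}
After op 9 (add /wh 96): {"nnv":13,"qc":14,"qvb":45,"wh":96}
After op 10 (replace /qvb 23): {"nnv":13,"qc":14,"qvb":23,"wh":96}
After op 11 (replace /nnv 14): {"nnv":14,"qc":14,"qvb":23,"wh":96}
After op 12 (replace /wh 94): {"nnv":14,"qc":14,"qvb":23,"wh":94}
After op 13 (replace /wh 28): {"nnv":14,"qc":14,"qvb":23,"wh":28}
After op 14 (add /yeo 98): {"nnv":14,"qc":14,"qvb":23,"wh":28,"yeo":98}
After op 15 (replace /nnv 51): {"nnv":51,"qc":14,"qvb":23,"wh":28,"yeo":98}
After op 16 (remove /qvb): {"nnv":51,"qc":14,"wh":28,"yeo":98}
After op 17 (replace /nnv 7): {"nnv":7,"qc":14,"wh":28,"yeo":98}
After op 18 (add /yeo 80): {"nnv":7,"qc":14,"wh":28,"yeo":80}
After op 19 (add /mkt 73): {"mkt":73,"nnv":7,"qc":14,"wh":28,"yeo":80}
After op 20 (add /mkt 55): {"mkt":55,"nnv":7,"qc":14,"wh":28,"yeo":80}
After op 21 (replace /qc 52): {"mkt":55,"nnv":7,"qc":52,"wh":28,"yeo":80}
After op 22 (add /dtq 73): {"dtq":73,"mkt":55,"nnv":7,"qc":52,"wh":28,"yeo":80}
After op 23 (remove /dtq): {"mkt":55,"nnv":7,"qc":52,"wh":28,"yeo":80}
After op 24 (replace /mkt 4): {"mkt":4,"nnv":7,"qc":52,"wh":28,"yeo":80}
After op 25 (add /b 8): {"b":8,"mkt":4,"nnv":7,"qc":52,"wh":28,"yeo":80}
Value at /nnv: 7

Answer: 7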